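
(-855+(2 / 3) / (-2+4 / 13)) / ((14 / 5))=-70570/231 = -305.50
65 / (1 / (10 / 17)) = 650/17 = 38.24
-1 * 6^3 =-216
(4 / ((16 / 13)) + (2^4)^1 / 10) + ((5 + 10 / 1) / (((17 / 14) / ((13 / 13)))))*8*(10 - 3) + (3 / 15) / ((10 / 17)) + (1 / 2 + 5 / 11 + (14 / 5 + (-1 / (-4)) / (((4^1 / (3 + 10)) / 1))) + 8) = 53072227/74800 = 709.52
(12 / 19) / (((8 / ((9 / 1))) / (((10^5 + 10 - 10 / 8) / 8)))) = 10800945/1216 = 8882.36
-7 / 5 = -1.40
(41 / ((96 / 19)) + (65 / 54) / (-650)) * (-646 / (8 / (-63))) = 79241267/1920 = 41271.49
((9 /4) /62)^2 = 81/61504 = 0.00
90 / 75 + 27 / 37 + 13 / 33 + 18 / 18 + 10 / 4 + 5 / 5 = 83317/12210 = 6.82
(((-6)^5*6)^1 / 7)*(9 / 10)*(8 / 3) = -559872/35 = -15996.34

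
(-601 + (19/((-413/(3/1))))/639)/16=-37.56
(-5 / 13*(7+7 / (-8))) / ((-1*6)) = 0.39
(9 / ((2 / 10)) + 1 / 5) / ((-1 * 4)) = -113/10 = -11.30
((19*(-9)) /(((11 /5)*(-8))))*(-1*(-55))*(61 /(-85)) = -52155/136 = -383.49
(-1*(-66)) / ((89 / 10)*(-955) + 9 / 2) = -66/8495 = -0.01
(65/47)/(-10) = -13/94 = -0.14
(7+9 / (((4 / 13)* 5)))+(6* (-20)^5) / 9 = -127999229/60 = -2133320.48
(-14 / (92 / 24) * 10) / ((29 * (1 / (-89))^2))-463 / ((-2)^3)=-52920299/5336 = -9917.60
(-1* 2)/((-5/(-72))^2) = -10368/25 = -414.72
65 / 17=3.82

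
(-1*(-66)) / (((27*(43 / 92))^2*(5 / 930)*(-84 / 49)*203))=-0.22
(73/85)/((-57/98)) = -7154/4845 = -1.48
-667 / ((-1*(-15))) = -667/15 = -44.47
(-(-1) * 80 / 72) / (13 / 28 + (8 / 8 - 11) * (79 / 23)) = -6440/196389 = -0.03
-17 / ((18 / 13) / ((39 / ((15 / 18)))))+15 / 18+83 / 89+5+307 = -696427/2670 = -260.83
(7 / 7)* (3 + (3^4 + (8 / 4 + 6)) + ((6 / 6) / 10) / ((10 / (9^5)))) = 68249/100 = 682.49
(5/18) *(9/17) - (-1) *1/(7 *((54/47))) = 0.27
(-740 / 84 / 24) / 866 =-185/436464 = 0.00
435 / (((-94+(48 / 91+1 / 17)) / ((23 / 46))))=-672945/289022 = -2.33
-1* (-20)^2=-400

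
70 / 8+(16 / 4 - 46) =-133/4 = -33.25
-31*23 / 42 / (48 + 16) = -713/2688 = -0.27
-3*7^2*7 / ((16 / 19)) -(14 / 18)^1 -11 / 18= -176159/144 = -1223.33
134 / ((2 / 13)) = 871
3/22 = 0.14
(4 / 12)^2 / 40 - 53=-19079/360 = -53.00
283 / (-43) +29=964/43 = 22.42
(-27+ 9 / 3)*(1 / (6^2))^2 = -1/54 = -0.02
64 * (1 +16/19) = 117.89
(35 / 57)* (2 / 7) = 10/57 = 0.18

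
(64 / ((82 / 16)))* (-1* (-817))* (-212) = -88680448/41 = -2162937.76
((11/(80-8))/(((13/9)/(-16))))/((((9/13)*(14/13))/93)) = -4433/21 = -211.10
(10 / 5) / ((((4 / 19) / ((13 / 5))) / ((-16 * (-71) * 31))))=4349176/5 = 869835.20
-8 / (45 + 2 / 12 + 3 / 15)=-240/1361 = -0.18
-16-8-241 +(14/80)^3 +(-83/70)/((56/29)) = -832948793/3136000 = -265.61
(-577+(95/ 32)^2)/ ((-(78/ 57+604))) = 0.94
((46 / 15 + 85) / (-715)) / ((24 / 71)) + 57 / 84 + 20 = 36602113/1801800 = 20.31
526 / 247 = 2.13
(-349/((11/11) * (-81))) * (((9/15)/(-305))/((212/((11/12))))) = -3839/104749200 = 0.00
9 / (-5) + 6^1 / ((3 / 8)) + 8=111/5 = 22.20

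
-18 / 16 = -9/8 = -1.12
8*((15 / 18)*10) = 200/3 = 66.67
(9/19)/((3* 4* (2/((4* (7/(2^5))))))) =21/1216 = 0.02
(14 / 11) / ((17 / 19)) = 1.42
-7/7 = -1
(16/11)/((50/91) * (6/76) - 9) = -13832/85173 = -0.16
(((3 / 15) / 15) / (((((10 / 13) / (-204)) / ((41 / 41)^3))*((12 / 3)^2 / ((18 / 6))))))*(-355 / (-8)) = -47073/1600 = -29.42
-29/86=-0.34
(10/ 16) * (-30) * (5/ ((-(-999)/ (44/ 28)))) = -1375/9324 = -0.15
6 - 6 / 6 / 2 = 5.50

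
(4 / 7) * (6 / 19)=0.18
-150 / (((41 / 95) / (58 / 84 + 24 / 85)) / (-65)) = 107228875/4879 = 21977.63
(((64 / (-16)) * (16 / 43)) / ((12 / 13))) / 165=-208/21285 = -0.01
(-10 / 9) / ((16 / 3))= -0.21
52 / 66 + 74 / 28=1585/462 = 3.43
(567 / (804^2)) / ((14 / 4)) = 9/35912 = 0.00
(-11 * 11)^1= -121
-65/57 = -1.14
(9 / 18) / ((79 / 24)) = 12/79 = 0.15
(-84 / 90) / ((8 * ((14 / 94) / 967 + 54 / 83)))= -26405869/147289620 = -0.18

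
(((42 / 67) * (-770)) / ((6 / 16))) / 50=-8624/335 = -25.74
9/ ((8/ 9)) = 81/8 = 10.12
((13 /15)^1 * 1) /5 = 13/75 = 0.17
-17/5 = -3.40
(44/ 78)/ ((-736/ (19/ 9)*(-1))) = 209/129168 = 0.00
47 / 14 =3.36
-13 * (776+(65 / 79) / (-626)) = -498891107/49454 = -10087.98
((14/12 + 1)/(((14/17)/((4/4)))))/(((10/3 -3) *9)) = 221/252 = 0.88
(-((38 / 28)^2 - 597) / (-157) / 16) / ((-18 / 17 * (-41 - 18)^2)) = 12631/196495488 = 0.00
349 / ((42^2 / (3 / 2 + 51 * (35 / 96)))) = 224407/56448 = 3.98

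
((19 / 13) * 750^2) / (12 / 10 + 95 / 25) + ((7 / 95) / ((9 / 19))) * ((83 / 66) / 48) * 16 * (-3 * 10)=634829947/3861 = 164421.12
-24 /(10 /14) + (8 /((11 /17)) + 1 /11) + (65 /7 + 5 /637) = -415231/35035 = -11.85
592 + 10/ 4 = 1189/2 = 594.50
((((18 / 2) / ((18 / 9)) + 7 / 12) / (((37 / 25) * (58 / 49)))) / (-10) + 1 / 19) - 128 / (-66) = 18319327/10764336 = 1.70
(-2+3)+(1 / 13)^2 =170/169 = 1.01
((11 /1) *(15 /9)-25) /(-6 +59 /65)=1300/993 = 1.31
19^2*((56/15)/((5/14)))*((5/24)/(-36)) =-17689/810 = -21.84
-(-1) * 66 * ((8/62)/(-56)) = -0.15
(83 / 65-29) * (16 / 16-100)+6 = 178788/65 = 2750.58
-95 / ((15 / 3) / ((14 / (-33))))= 266/33 = 8.06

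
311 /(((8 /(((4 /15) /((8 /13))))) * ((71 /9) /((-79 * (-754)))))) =361238007/2840 = 127196.48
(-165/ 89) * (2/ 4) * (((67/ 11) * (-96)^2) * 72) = -333434880/89 = -3746459.33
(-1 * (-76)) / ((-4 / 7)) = -133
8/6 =1.33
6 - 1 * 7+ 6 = 5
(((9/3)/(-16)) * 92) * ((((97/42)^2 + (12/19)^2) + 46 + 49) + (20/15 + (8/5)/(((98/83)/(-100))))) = 489838429/849072 = 576.91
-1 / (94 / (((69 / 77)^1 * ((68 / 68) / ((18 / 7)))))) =-23/6204 = 0.00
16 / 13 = 1.23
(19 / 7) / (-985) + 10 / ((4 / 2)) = 34456/6895 = 5.00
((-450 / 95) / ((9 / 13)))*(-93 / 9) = 4030/57 = 70.70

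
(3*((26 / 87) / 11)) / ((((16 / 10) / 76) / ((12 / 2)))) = 7410/319 = 23.23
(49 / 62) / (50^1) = 49/3100 = 0.02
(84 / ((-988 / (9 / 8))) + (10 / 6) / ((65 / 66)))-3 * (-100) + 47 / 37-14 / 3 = 65406053/219336 = 298.20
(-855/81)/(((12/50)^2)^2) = -37109375/11664 = -3181.53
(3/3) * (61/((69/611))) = 37271/69 = 540.16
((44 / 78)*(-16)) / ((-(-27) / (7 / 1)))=-2464/1053 = -2.34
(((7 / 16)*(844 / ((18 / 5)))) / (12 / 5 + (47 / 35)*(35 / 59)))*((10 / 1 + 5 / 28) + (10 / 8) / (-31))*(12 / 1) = 342347500/87699 = 3903.66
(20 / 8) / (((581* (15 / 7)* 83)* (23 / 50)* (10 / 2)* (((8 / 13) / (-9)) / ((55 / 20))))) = -2145/5070304 = 0.00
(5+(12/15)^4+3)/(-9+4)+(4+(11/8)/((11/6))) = 38351/12500 = 3.07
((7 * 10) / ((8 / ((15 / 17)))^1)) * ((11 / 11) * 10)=2625/34 = 77.21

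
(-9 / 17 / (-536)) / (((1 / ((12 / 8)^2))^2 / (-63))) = -45927/145792 = -0.32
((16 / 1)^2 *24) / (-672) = -64/7 = -9.14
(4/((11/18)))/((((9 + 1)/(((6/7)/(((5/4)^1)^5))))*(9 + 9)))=12288/1203125 = 0.01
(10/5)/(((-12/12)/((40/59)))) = -1.36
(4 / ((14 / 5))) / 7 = 10/49 = 0.20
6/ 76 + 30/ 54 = 0.63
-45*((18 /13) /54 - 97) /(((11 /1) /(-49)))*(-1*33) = 8339310/13 = 641485.38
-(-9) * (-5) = -45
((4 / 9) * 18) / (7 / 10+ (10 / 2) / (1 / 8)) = 80/407 = 0.20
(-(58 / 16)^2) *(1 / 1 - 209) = 10933/4 = 2733.25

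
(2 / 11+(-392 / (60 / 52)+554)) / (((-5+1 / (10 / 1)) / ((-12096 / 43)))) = 40762368/3311 = 12311.20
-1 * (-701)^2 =-491401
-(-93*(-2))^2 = -34596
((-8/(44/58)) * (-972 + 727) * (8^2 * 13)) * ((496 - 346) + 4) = 331036160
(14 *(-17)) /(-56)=17/4 = 4.25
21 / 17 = 1.24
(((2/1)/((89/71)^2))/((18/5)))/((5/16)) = 80656/71289 = 1.13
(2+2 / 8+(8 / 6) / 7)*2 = 205/42 = 4.88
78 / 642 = 13/107 = 0.12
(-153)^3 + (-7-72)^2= -3575336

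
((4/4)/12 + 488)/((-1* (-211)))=5857/2532 = 2.31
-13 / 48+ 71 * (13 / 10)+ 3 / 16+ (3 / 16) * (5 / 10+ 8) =45029/480 = 93.81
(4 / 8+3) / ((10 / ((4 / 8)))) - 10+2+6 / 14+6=-391/280 = -1.40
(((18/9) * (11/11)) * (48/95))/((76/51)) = 1224/1805 = 0.68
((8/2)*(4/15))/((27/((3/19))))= 16/2565 = 0.01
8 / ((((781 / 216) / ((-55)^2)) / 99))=47044800/71 = 662602.82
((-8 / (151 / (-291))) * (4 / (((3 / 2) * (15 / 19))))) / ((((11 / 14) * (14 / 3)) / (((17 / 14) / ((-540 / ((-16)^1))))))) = 0.51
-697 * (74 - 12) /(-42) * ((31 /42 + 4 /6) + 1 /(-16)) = 9744757/7056 = 1381.06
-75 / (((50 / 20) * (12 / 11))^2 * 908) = -121/10896 = -0.01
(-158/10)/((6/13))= -1027/30 = -34.23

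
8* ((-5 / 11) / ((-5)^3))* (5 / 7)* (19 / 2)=76/385 = 0.20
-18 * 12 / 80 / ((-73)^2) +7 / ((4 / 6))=279759/26645 = 10.50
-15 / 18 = -5/6 = -0.83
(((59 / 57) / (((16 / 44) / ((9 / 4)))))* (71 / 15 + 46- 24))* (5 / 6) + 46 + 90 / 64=173359/912 = 190.09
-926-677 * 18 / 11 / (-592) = -3008963/3256 = -924.13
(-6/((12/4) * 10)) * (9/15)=-3/25 = -0.12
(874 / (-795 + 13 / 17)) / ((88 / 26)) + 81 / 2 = 11933705/297044 = 40.17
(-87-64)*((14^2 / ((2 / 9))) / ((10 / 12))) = -799092/5 = -159818.40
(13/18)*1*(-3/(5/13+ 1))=-169/108 = -1.56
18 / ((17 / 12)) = 216/17 = 12.71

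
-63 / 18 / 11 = -7/22 = -0.32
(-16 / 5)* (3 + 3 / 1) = -96/5 = -19.20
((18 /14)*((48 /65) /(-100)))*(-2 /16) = 27/22750 = 0.00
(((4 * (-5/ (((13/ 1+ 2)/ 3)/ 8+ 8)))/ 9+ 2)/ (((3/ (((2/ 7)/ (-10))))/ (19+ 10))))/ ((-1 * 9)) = 31378/586845 = 0.05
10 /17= 0.59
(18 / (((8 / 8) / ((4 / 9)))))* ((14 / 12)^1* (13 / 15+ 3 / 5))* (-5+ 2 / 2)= -2464/45 = -54.76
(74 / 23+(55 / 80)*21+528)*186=101491.81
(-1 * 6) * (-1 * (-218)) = -1308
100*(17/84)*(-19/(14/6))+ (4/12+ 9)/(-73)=-1769797/10731 = -164.92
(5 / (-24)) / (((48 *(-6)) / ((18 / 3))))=5/1152 = 0.00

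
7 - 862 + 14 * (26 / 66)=-28033/33 = -849.48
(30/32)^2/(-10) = -45/512 = -0.09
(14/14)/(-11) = -1/11 = -0.09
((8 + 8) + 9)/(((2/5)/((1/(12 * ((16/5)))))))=625/384 = 1.63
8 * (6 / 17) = 48/17 = 2.82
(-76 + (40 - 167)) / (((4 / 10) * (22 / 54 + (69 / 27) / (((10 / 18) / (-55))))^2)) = -147987/18604960 = -0.01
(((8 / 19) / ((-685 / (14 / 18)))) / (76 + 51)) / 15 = -56/223142175 = 0.00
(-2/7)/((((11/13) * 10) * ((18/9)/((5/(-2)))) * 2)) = 13/616 = 0.02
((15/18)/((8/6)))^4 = 625/4096 = 0.15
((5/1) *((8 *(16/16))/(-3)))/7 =-40/21 = -1.90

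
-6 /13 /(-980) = 3/6370 = 0.00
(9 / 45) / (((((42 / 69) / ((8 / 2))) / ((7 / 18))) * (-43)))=-0.01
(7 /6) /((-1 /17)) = -119/6 = -19.83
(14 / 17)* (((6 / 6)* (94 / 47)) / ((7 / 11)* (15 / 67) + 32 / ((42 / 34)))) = 433356/6853261 = 0.06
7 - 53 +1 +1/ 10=-449/10 = -44.90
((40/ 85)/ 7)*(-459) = -216/7 = -30.86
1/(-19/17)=-17/19 = -0.89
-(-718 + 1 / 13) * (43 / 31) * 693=278114067/403 = 690109.35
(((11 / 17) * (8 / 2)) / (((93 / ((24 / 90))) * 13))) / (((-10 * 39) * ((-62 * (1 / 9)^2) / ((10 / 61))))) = 264/842090665 = 0.00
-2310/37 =-62.43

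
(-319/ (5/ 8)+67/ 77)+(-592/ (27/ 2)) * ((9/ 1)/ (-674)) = -198098939/389235 = -508.94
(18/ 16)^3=729/512 = 1.42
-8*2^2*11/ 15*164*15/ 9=-6414.22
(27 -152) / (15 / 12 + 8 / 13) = -6500/97 = -67.01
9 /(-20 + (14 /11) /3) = -297/646 = -0.46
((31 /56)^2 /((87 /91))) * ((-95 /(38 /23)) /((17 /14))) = -1436695/94656 = -15.18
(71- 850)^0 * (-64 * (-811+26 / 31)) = 1607360/31 = 51850.32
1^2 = 1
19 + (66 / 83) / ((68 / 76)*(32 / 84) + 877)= 552069377/29054897 = 19.00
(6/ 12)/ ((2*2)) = 1/8 = 0.12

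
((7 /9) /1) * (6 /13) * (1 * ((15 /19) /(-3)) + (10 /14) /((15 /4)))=-58/2223 = -0.03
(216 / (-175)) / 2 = -108/175 = -0.62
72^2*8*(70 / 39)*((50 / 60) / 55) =161280/143 = 1127.83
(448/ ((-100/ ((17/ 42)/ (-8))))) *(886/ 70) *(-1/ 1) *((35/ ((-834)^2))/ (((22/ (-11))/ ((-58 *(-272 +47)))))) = 218399/231852 = 0.94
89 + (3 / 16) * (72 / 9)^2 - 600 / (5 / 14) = -1579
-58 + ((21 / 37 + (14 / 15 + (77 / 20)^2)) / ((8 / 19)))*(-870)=-400028929/11840 = -33786.23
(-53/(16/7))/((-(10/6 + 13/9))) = 477/64 = 7.45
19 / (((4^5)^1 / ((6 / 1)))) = 57/512 = 0.11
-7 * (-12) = 84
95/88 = 1.08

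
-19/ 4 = -4.75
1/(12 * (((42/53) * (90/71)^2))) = 267173/4082400 = 0.07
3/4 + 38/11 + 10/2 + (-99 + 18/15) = -19491/220 = -88.60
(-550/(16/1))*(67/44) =-1675/32 = -52.34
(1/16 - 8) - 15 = -22.94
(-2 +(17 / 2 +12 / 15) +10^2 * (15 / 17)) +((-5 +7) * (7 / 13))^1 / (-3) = 95.18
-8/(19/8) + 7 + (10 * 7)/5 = 335/19 = 17.63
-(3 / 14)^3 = -27/2744 = -0.01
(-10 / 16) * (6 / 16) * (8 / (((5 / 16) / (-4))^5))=402653184/625 = 644245.09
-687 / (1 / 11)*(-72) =544104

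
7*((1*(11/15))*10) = 154/3 = 51.33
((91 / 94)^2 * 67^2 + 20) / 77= 37350129/680372 = 54.90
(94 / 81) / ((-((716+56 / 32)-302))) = -376/134703 = 0.00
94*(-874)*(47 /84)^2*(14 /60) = -45370651/7560 = -6001.41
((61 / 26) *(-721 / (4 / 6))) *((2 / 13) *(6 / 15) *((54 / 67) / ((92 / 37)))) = -131811057/2604290 = -50.61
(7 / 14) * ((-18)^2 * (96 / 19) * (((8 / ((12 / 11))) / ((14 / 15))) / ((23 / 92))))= 3421440/133 = 25725.11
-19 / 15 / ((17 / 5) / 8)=-152/51 = -2.98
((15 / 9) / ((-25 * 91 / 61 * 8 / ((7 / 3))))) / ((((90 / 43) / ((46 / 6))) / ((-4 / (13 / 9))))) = 60329/456300 = 0.13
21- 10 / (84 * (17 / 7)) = 2137/102 = 20.95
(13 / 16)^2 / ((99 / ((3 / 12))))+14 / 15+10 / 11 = 934733/506880 = 1.84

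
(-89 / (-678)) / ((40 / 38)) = 1691/13560 = 0.12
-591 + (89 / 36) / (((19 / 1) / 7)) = -403621/684 = -590.09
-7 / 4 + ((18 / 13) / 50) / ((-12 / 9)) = -1151/650 = -1.77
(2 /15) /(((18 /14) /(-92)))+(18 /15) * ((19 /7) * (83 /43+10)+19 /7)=264736/8127 = 32.57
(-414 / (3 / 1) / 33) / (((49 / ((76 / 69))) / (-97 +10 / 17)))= 22648/2499 = 9.06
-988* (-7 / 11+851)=-9241752/11 = -840159.27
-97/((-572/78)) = 291/22 = 13.23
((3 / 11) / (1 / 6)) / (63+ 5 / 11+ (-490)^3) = -3/215689717 = 0.00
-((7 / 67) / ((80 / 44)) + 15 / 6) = -3427/1340 = -2.56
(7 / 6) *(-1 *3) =-7/2 = -3.50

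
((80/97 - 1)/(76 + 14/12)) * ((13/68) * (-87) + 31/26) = 40947/1167686 = 0.04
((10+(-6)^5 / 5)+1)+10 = -7671/5 = -1534.20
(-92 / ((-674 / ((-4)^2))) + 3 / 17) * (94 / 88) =635581/252076 = 2.52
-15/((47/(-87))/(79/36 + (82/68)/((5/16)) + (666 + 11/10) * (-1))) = -18354.60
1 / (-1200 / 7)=-7/1200 = -0.01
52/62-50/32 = -359/496 = -0.72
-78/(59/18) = -1404/59 = -23.80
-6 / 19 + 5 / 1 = 89/19 = 4.68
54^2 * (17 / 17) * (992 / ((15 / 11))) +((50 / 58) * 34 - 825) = 307472081/145 = 2120497.11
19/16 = 1.19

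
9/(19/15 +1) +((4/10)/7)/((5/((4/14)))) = 165511/41650 = 3.97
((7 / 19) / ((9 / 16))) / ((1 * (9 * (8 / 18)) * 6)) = 14/513 = 0.03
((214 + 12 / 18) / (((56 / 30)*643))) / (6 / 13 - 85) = -1495/706657 = 0.00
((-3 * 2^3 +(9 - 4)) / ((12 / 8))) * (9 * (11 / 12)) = -209/2 = -104.50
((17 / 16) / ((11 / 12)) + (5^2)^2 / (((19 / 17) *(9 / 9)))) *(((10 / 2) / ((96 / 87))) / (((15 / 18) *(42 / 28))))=13585601/6688 = 2031.34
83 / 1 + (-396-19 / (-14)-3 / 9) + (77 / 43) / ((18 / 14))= -1682741/5418 = -310.58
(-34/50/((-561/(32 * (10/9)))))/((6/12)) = 128/1485 = 0.09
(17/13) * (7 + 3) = 170/13 = 13.08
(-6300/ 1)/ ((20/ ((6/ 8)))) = -945/4 = -236.25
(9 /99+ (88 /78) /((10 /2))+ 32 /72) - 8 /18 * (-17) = 17839/2145 = 8.32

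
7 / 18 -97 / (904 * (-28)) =0.39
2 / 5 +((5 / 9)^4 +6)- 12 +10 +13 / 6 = 437089/65610 = 6.66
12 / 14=6/7 = 0.86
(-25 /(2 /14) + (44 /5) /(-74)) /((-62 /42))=680337/5735 = 118.63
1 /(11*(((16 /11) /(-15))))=-15/16 = -0.94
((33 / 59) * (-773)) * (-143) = 3647787/59 = 61826.90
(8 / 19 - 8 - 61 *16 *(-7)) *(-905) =-117345920/19 = -6176101.05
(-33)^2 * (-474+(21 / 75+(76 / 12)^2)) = -11805002/25 = -472200.08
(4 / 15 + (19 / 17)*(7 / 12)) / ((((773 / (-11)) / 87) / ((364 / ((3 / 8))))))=-217601384/197115 = -1103.93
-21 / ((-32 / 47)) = 987/32 = 30.84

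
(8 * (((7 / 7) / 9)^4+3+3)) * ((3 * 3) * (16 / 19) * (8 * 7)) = 282182656/13851 = 20372.73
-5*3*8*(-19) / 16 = 285/2 = 142.50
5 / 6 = 0.83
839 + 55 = 894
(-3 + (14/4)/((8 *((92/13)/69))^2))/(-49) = -4503/100352 = -0.04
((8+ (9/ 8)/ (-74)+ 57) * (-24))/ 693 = -38471/17094 = -2.25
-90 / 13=-6.92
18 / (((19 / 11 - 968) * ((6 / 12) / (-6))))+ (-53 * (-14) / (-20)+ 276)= 2824049/11810 = 239.12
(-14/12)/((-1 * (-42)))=-1/36 = -0.03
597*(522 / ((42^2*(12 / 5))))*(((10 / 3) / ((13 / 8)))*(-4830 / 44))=-16591625/1001 = -16575.05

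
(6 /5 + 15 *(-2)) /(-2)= 72/5 = 14.40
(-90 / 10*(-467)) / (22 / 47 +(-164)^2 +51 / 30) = 1975410/12642139 = 0.16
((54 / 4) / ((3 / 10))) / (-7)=-45/7 = -6.43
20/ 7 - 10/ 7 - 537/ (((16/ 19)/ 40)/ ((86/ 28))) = -2193605/28 = -78343.04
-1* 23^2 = -529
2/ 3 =0.67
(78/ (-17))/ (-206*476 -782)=13/280041 = 0.00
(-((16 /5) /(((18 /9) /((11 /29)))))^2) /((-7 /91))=100672/21025 = 4.79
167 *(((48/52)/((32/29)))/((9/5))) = 24215/312 = 77.61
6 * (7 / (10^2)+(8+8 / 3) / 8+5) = 1921/50 = 38.42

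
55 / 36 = 1.53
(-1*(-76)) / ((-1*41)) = -76/41 = -1.85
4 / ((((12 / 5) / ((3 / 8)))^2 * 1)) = 25/256 = 0.10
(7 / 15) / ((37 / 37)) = 7/15 = 0.47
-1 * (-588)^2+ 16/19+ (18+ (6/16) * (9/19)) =-52550197/152 = -345724.98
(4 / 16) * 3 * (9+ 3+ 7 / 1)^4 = 390963/4 = 97740.75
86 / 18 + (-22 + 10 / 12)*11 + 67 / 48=-32639/144 = -226.66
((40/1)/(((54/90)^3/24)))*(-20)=-800000/9 = -88888.89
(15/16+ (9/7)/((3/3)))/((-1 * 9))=-83/336 = -0.25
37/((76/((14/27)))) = 259/1026 = 0.25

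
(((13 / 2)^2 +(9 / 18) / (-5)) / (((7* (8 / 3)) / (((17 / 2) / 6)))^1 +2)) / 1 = 4777/1720 = 2.78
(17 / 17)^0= 1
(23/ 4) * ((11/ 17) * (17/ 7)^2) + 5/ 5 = 4497/196 = 22.94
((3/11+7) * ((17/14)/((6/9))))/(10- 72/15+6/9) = 3825/1694 = 2.26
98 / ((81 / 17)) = 1666/81 = 20.57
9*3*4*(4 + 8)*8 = 10368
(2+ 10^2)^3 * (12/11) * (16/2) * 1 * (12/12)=101875968/11 = 9261451.64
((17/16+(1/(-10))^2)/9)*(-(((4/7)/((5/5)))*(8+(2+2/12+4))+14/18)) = -79937/75600 = -1.06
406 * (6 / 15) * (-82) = -66584/5 = -13316.80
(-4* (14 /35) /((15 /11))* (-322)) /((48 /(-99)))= -19481/25 = -779.24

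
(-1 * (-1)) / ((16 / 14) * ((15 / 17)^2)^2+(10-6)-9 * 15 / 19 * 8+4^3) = 11108293/131640164 = 0.08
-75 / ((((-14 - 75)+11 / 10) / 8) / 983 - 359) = 5898000/28232639 = 0.21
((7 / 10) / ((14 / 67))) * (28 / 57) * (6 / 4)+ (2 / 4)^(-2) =1229/190 = 6.47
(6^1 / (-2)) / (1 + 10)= -3/11 = -0.27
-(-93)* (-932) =-86676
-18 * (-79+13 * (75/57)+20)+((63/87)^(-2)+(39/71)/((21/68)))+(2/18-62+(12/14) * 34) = 431335756/594909 = 725.04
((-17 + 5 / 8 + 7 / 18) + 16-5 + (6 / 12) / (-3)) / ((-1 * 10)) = 371/720 = 0.52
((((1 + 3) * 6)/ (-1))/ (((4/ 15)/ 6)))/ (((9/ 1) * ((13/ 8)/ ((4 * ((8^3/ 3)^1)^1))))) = -327680/13 = -25206.15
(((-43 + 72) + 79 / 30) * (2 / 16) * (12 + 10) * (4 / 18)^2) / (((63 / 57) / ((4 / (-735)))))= -396682/18753525 = -0.02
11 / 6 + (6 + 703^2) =2965301/6 = 494216.83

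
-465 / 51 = -155/17 = -9.12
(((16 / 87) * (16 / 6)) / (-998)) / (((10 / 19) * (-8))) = 76/651195 = 0.00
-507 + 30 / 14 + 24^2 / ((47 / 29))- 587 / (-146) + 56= -4295793/48034 = -89.43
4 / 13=0.31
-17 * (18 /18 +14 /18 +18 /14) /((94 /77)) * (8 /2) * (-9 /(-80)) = -36091/1880 = -19.20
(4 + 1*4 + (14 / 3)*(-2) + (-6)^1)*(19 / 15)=-418/45 = -9.29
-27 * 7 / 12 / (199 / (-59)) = 3717/796 = 4.67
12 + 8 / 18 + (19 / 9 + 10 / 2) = 176/9 = 19.56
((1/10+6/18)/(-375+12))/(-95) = 13/1034550 = 0.00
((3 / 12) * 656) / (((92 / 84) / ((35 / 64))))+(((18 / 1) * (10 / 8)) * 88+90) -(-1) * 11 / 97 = 76817863/35696 = 2152.00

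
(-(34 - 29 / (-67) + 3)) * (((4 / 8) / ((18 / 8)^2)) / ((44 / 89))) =-13528/1809 = -7.48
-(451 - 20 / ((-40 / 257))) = -1159/2 = -579.50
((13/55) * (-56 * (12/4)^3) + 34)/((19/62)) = -1055.25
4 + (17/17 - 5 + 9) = 9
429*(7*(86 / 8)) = 129129/4 = 32282.25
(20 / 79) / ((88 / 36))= 90/869 = 0.10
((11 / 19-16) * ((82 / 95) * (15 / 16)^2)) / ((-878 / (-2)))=-0.03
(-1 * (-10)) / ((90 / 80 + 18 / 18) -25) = -80/183 = -0.44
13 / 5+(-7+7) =13/5 = 2.60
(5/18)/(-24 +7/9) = -5/418 = -0.01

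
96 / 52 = 1.85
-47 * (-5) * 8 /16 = 235/2 = 117.50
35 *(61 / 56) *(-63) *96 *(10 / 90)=-25620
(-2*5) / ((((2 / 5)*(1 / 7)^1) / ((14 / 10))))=-245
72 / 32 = 2.25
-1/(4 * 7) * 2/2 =-1/28 = -0.04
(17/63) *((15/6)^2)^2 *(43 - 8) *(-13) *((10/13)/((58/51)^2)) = -76765625/26912 = -2852.47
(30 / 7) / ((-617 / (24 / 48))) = -15/4319 = 0.00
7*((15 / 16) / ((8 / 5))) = 525/128 = 4.10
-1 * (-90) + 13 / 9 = 823/9 = 91.44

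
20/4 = 5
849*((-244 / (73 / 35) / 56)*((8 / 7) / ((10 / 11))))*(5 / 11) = -1013.48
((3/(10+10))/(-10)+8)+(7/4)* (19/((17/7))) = 73699/3400 = 21.68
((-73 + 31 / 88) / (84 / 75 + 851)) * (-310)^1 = 8257625/312444 = 26.43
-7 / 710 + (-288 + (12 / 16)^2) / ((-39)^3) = -0.01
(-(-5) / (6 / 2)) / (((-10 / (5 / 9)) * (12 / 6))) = -5/108 = -0.05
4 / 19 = 0.21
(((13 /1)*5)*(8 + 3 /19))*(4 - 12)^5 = -330137600/19 = -17375663.16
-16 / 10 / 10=-4/25 = -0.16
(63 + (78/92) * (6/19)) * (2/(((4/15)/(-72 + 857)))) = 162777600/437 = 372488.79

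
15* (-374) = -5610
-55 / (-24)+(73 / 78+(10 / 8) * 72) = 29087/312 = 93.23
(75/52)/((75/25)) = 25/52 = 0.48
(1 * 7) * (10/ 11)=70/11 = 6.36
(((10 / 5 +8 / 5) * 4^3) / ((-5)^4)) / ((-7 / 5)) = -1152/4375 = -0.26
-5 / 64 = -0.08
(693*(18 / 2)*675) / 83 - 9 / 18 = 8419867/166 = 50722.09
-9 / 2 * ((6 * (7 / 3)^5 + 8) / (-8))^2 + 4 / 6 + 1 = -293432281/23328 = -12578.54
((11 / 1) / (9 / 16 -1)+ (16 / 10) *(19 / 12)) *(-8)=18992/105 = 180.88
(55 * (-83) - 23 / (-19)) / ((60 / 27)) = -195102/95 = -2053.71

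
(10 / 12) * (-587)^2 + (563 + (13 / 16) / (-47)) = 649059809/2256 = 287703.82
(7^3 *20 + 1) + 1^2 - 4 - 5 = 6853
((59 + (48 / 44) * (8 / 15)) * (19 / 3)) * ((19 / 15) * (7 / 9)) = 8280979/22275 = 371.76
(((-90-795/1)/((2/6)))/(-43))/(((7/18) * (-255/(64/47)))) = -203904/240499 = -0.85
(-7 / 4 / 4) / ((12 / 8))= -7/24 = -0.29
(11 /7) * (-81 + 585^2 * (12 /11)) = 4105809/7 = 586544.14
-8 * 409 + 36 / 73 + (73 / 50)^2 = -3269.38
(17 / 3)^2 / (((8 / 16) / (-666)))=-42772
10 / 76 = 5/38 = 0.13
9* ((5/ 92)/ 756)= 5/7728 = 0.00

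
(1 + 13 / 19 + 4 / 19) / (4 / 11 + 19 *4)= 0.02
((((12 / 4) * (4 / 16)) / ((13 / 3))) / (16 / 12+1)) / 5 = 27/1820 = 0.01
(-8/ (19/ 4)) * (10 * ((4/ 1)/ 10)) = -128/19 = -6.74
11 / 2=5.50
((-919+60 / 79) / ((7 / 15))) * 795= -123578775/79 = -1564288.29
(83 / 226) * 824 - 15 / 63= 717551/2373 = 302.38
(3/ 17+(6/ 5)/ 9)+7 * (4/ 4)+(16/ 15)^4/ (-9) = 7.17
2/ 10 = 1/5 = 0.20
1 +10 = 11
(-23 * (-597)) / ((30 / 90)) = 41193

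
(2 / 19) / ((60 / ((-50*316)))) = -1580/57 = -27.72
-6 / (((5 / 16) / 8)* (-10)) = 384/25 = 15.36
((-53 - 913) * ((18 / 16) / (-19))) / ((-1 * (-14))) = 621/152 = 4.09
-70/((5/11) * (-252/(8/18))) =22/81 = 0.27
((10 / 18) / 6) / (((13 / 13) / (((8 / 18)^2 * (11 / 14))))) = 220/15309 = 0.01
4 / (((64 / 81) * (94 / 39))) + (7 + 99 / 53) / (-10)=96739/79712 = 1.21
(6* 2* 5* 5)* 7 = 2100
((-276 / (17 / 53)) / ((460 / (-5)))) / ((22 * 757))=159/283118 = 0.00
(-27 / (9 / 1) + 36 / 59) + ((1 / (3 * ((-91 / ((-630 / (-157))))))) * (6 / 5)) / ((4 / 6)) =-290967/120419 = -2.42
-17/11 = -1.55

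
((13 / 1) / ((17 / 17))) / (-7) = -13/7 = -1.86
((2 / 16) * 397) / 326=397/2608 = 0.15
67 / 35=1.91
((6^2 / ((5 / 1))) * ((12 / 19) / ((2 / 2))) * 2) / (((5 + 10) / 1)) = 288/475 = 0.61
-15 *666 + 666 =-9324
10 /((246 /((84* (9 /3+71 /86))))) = 23030/1763 = 13.06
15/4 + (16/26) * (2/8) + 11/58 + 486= 739061/1508 = 490.09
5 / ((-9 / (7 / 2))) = -35/18 = -1.94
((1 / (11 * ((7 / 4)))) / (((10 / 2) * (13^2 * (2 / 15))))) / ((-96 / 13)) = -1/16016 = 0.00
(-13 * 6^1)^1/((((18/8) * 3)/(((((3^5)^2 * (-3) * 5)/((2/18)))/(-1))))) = -92116440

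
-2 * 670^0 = -2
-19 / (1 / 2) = -38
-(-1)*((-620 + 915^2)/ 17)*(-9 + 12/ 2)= -2509815/17 = -147636.18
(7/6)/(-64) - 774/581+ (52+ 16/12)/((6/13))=76438871/669312 = 114.21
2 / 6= 1/3 = 0.33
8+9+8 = 25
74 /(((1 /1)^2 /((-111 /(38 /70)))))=-287490/19 = -15131.05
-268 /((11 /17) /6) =-27336/11 = -2485.09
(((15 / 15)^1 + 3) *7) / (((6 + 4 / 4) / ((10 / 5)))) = 8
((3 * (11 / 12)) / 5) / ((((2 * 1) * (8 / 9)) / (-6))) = -297/160 = -1.86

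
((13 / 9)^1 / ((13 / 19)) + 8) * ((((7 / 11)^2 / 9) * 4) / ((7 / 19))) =48412/9801 = 4.94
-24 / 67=-0.36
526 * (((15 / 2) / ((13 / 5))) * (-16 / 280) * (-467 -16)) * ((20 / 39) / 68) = 907350/2873 = 315.82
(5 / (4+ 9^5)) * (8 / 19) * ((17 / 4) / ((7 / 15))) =2550/7854049 = 0.00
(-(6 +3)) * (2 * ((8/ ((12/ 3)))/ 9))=-4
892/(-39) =-892/39 = -22.87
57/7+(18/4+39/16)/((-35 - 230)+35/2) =74981/9240 = 8.11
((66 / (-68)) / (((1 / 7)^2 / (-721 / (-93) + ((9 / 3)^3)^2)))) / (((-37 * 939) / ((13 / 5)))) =240052813/91547805 = 2.62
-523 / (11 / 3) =-1569/11 = -142.64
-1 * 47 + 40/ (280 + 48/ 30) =-8247/176 = -46.86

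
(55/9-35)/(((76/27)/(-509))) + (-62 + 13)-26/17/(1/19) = 1662122/323 = 5145.89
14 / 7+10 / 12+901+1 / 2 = 2713/3 = 904.33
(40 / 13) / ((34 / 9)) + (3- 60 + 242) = 41065/221 = 185.81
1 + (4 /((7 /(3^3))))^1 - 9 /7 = 106/7 = 15.14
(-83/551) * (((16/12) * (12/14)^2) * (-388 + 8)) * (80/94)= 3187200/66787 = 47.72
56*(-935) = -52360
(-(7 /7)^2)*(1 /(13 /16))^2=-256/169 = -1.51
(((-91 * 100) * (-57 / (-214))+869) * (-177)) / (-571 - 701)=-185201/856 = -216.36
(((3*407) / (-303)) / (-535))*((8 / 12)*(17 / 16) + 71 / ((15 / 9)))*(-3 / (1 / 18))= -19036611/1080700 = -17.62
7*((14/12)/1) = 49/6 = 8.17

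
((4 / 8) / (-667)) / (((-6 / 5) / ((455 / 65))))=35/8004 = 0.00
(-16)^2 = 256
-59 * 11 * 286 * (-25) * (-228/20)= -52899990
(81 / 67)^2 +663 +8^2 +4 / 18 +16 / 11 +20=333369730/444411 = 750.14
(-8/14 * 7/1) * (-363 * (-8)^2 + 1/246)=11430142/123 = 92927.98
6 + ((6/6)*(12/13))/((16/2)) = 159/26 = 6.12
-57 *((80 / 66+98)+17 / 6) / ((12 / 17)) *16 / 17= -85310/11 = -7755.45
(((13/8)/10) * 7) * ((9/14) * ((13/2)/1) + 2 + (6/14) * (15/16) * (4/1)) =1417/160 = 8.86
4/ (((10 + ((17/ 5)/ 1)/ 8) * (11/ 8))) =1280/4587 = 0.28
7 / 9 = 0.78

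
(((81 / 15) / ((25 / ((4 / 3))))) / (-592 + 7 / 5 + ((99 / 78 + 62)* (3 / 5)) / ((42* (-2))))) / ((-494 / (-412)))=-19776/48663275 = 0.00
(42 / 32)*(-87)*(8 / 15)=-609/10 = -60.90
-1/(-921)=1/921 = 0.00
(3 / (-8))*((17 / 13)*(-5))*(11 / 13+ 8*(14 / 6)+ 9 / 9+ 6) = 43945/676 = 65.01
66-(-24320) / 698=35194/349 = 100.84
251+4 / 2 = 253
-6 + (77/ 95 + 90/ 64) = -11501/3040 = -3.78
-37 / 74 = -1/2 = -0.50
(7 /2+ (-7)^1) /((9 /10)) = -35/9 = -3.89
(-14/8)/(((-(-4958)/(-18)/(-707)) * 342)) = -4949/376808 = -0.01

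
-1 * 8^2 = -64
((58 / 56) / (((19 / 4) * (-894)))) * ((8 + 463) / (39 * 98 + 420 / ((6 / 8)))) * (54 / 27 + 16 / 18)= -59189/781542846 = 0.00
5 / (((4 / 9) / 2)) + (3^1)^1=51/2 = 25.50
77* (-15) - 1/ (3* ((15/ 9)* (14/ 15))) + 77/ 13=-209171/182 = -1149.29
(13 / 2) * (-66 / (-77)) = 5.57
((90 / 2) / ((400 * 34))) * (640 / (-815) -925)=-1358127/443360 = -3.06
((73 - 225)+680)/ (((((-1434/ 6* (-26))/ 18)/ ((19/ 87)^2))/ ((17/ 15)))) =1080112/13064935 = 0.08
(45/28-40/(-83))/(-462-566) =-4855/2389072 = 0.00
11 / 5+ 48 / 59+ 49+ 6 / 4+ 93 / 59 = 32503/590 = 55.09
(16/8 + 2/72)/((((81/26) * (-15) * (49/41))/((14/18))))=-38909/1377810 = -0.03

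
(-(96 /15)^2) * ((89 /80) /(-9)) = 5696/1125 = 5.06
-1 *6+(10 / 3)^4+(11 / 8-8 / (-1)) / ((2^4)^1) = 1223867/10368 = 118.04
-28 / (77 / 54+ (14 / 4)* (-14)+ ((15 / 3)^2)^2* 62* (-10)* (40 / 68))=25704/209293673 = 0.00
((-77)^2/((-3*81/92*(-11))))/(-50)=-24794/6075 = -4.08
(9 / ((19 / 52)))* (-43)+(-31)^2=-98.16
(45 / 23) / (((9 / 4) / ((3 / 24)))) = 5/46 = 0.11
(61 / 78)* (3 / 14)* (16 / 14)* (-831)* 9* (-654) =596734452/637 = 936788.78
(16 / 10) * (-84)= -672/5 = -134.40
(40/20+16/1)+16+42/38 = 667/19 = 35.11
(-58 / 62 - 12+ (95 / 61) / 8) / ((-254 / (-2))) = -192743/1921256 = -0.10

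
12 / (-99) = -4/33 = -0.12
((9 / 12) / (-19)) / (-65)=3/4940 = 0.00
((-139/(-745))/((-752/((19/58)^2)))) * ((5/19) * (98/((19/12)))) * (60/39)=-102165/153127598 = 0.00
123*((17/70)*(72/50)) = 37638/875 = 43.01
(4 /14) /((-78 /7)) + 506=19733/39 = 505.97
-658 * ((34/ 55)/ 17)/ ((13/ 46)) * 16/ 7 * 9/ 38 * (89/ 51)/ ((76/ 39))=-13854096/337535 = -41.04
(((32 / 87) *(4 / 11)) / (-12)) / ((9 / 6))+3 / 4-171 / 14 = -2766565/241164 = -11.47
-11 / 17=-0.65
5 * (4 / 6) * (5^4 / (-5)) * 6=-2500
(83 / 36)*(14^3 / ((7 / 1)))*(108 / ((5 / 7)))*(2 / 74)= 683256/185 = 3693.28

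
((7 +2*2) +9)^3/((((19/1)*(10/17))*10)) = 1360/19 = 71.58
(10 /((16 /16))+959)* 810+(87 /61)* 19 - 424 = 47854079/61 = 784493.10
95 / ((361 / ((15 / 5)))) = 15/19 = 0.79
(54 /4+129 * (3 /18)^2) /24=205/288 = 0.71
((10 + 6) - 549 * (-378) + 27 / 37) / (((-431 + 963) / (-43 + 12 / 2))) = -7678933/532 = -14434.08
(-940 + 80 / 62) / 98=-14550/1519 = -9.58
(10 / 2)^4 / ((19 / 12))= 7500/19 = 394.74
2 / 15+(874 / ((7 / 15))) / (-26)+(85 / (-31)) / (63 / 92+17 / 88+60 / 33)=-330144931/4527705 = -72.92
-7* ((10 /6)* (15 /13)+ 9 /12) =-973/52 = -18.71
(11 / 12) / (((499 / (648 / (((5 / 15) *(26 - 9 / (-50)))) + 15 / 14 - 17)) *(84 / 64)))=305398/3741003 = 0.08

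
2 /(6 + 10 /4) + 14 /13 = 1.31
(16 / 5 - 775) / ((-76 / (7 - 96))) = -343451/380 = -903.82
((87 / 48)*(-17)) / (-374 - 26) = 493/6400 = 0.08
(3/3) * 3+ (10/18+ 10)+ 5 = 167/9 = 18.56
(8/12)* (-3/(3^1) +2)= 2/3 = 0.67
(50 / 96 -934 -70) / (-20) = 48167/960 = 50.17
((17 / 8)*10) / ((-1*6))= -85/24 = -3.54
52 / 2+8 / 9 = 26.89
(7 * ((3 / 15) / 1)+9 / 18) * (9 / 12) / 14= 57/560 = 0.10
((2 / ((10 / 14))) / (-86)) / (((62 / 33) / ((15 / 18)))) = -0.01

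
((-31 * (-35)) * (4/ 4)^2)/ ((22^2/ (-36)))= -9765/121 = -80.70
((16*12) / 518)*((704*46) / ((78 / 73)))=37824512/3367 = 11233.89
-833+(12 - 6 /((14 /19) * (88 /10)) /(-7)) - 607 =-3078483/2156 = -1427.87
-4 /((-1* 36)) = 1/9 = 0.11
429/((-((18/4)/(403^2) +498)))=-46448974/53919791 = -0.86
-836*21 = -17556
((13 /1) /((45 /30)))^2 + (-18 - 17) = 361/9 = 40.11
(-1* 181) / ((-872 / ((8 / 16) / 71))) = 181/123824 = 0.00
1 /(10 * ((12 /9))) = 3/40 = 0.08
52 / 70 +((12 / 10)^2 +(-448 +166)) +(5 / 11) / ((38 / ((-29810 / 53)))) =-50496401/176225 = -286.55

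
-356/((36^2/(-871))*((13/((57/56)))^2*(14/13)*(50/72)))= 2152643/1097600 = 1.96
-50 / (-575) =2/23 = 0.09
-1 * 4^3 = -64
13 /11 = 1.18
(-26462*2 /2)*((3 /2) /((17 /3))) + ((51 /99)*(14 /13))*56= -50858315/7293 = -6973.58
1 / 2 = 0.50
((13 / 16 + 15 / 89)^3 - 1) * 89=-161155251/32444416 = -4.97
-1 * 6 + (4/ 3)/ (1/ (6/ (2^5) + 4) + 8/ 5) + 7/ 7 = -1975/462 = -4.27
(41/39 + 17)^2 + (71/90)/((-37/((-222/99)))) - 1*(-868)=299626259/250965 = 1193.90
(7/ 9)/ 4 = 7/36 = 0.19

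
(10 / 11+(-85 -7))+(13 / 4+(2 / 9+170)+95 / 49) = 1636147/19404 = 84.32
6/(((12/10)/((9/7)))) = 45/7 = 6.43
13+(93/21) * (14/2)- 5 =39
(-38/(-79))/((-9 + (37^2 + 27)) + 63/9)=19/55063 = 0.00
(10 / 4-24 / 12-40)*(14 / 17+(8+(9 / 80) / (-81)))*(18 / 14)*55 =-93837227/3808 = -24642.13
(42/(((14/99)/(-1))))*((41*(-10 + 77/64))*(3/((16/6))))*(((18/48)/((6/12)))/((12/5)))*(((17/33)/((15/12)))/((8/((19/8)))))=603920529/131072 = 4607.55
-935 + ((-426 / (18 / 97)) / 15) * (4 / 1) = -69623/45 = -1547.18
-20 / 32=-5/8 = -0.62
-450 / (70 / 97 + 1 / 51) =-607.08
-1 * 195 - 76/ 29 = -5731/29 = -197.62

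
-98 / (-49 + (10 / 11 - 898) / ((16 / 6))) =2156/8479 = 0.25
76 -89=-13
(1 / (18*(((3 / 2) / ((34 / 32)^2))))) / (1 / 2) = 289/3456 = 0.08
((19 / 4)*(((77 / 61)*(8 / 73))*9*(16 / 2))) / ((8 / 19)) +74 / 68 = 17176525/151402 = 113.45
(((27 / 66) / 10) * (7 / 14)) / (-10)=-9/4400 = 0.00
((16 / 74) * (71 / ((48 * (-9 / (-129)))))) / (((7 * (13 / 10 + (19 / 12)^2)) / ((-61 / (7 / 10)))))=-74493200/4969433 = -14.99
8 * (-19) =-152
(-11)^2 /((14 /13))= 1573/14 = 112.36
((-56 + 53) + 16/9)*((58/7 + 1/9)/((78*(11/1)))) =-529/44226 = -0.01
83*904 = 75032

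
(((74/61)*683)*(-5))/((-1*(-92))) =-126355/2806 = -45.03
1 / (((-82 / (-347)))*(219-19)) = 347/16400 = 0.02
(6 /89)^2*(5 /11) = 180/87131 = 0.00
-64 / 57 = -1.12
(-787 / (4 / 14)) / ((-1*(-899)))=-5509/1798 = -3.06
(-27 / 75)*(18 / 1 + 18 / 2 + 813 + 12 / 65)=-491508/1625 = -302.47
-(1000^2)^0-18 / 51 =-23/17 = -1.35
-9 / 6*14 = -21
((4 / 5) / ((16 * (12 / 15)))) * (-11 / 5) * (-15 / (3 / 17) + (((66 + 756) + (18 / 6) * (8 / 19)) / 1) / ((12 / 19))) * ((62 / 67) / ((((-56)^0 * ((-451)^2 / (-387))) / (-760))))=-555497091/2477794 = -224.19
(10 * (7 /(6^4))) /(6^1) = 35/3888 = 0.01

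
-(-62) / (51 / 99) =2046/17 = 120.35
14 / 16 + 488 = 3911/8 = 488.88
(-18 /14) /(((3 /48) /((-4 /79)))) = 576/553 = 1.04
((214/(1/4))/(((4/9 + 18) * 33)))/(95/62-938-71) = -26536/19009573 = 0.00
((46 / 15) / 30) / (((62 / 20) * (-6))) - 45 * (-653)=122976202/4185 = 29384.99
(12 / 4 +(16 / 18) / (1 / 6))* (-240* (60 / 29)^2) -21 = -7217661/841 = -8582.24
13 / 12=1.08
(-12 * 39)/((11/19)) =-8892/11 = -808.36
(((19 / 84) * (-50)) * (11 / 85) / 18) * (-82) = 42845/6426 = 6.67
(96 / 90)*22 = 352/15 = 23.47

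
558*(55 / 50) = 3069/5 = 613.80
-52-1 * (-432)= 380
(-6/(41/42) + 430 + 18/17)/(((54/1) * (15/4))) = 592328/282285 = 2.10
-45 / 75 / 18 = -1/30 = -0.03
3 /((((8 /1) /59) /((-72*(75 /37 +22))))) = -1416177/37 = -38275.05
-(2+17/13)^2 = -1849/169 = -10.94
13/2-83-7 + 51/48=-82.44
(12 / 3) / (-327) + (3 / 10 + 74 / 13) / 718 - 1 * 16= -488473507/30522180 = -16.00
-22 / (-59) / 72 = 11/2124 = 0.01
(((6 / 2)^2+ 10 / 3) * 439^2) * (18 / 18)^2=7130677/3 = 2376892.33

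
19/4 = 4.75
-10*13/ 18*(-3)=65/3 = 21.67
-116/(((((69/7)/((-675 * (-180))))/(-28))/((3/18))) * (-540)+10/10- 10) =284200/22027 = 12.90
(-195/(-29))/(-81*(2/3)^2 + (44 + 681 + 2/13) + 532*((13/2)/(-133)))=2535/250009 = 0.01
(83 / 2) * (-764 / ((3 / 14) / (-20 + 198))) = -79011352/3 = -26337117.33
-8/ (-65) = 0.12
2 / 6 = 1/3 = 0.33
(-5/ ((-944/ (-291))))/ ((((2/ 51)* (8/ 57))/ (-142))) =300307635/7552 = 39765.31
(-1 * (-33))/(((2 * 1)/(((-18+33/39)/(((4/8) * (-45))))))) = 2453/195 = 12.58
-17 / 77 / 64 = -17/4928 = 0.00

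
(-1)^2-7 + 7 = 1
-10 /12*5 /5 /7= -5/42 = -0.12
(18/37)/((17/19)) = 342/629 = 0.54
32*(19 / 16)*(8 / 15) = 304/15 = 20.27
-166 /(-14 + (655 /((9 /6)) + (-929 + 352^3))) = -498/130841105 = 0.00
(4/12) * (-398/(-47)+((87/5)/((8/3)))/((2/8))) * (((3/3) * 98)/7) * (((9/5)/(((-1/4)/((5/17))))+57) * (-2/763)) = -10105634/435455 = -23.21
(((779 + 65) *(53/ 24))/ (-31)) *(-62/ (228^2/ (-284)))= -793993/38988 = -20.37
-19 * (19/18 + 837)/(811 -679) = -286615/2376 = -120.63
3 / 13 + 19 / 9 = 274/117 = 2.34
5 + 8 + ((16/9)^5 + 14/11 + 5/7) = 148882898/4546773 = 32.74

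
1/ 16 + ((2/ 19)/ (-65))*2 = 1171/19760 = 0.06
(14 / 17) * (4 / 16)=0.21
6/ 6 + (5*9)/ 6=17/2 = 8.50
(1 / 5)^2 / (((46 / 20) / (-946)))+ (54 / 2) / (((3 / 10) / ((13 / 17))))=102386/1955 = 52.37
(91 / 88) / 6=91/528 = 0.17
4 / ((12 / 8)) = 8/3 = 2.67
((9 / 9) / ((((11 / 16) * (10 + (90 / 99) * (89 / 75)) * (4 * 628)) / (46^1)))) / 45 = 23/430494 = 0.00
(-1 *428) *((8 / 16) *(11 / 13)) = -2354/13 = -181.08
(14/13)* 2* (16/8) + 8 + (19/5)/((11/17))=12999/715 = 18.18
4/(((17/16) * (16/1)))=4/17 = 0.24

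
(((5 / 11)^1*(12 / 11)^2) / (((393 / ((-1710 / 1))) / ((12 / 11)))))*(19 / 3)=-31190400/1917971 = -16.26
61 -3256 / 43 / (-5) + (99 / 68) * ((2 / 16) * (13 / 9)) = 8936569/116960 = 76.41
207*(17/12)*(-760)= -222870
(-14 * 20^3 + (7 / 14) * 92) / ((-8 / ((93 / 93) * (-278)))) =-3890401.50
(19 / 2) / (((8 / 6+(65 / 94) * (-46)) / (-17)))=45543/8594 = 5.30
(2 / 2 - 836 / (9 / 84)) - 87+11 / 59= -1396261/177 = -7888.48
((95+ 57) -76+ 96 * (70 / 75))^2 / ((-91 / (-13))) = 685584/175 = 3917.62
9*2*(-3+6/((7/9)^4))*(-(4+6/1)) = -5789340/2401 = -2411.22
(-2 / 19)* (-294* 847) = 498036/19 = 26212.42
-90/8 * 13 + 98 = -193/4 = -48.25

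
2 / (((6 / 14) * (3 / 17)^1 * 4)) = 119/18 = 6.61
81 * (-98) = -7938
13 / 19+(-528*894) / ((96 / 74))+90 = -6911579/19 = -363767.32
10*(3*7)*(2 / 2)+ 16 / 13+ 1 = 2759/13 = 212.23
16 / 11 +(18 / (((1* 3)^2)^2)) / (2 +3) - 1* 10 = -4208/495 = -8.50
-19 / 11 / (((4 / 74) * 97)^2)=-26011/413996 = -0.06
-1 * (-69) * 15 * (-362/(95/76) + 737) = 463059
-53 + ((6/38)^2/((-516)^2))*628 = -141507511/2669956 = -53.00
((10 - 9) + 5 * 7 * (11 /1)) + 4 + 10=400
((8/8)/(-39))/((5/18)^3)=-1944/1625 = -1.20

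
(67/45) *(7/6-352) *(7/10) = -365.65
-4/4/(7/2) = -2/7 = -0.29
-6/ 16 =-3/8 = -0.38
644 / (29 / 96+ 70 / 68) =1051008/2173 = 483.67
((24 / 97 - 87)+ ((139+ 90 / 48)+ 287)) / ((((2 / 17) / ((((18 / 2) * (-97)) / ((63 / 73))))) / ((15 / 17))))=-289858545/112 = -2588022.72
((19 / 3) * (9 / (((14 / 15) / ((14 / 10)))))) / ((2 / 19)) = 3249/4 = 812.25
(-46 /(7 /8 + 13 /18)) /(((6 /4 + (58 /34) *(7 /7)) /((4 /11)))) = -19584/5995 = -3.27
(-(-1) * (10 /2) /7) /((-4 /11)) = -55/28 = -1.96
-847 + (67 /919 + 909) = 57045/919 = 62.07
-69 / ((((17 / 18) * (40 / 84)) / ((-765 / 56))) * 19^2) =5.81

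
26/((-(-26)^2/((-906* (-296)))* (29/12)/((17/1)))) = -27353952/377 = -72556.90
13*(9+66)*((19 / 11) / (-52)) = -1425/44 = -32.39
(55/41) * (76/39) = 4180/1599 = 2.61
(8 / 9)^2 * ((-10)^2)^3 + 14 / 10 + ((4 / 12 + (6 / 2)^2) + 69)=320032292/405 = 790203.19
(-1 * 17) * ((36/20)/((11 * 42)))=-51/770 = -0.07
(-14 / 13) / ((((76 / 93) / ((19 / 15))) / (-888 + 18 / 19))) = 1828659/1235 = 1480.70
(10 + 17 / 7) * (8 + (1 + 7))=1392/7 = 198.86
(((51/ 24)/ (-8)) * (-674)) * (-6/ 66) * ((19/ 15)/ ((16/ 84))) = -761957/7040 = -108.23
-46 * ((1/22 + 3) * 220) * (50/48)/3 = -192625/18 = -10701.39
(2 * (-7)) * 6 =-84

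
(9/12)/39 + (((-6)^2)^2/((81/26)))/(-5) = -21627/260 = -83.18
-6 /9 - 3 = -11/3 = -3.67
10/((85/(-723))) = -1446/17 = -85.06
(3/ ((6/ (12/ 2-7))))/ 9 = -1/18 = -0.06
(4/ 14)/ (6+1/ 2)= 4/91 = 0.04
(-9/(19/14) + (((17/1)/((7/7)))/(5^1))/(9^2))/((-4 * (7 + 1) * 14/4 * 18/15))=50707/1034208 = 0.05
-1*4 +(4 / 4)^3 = -3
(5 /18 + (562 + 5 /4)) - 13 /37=750151/1332 = 563.18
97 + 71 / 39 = 3854/39 = 98.82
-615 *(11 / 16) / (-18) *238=268345/48 = 5590.52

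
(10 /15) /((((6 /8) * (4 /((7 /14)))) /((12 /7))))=4/21 = 0.19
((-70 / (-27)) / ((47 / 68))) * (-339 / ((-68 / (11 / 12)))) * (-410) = -8918525/1269 = -7027.99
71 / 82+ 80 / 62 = 5481/2542 = 2.16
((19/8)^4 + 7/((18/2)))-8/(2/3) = 759193/36864 = 20.59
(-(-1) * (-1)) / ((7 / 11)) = -11/7 = -1.57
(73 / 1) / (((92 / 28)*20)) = 511/460 = 1.11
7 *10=70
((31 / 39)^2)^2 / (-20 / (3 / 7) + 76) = 923521/67860936 = 0.01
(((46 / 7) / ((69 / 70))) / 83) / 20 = 1/249 = 0.00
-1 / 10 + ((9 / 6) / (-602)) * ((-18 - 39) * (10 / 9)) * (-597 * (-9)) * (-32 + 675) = 820524112/1505 = 545198.75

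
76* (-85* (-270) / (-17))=-102600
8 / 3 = 2.67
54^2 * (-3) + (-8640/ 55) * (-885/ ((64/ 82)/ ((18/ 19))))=160003.29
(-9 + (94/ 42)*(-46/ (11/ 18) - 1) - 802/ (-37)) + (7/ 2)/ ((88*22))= -475434625/3008544 = -158.03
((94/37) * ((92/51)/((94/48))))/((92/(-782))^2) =6256/37 = 169.08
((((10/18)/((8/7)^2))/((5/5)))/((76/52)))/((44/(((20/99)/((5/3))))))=3185/3972672 = 0.00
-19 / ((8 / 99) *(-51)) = 627/136 = 4.61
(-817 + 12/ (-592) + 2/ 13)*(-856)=336333314/481 = 699237.66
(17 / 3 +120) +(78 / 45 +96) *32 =3253.13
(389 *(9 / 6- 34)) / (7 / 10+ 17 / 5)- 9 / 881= -111380794/36121 = -3083.55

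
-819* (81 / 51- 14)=172809/17 = 10165.24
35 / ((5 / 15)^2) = 315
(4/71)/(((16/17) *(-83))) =-17/23572 = 0.00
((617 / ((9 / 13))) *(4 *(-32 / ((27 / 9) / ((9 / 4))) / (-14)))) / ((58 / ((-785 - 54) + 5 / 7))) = -125512608/1421 = -88326.96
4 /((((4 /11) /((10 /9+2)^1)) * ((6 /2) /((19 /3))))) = 5852/81 = 72.25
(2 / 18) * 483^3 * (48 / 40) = 75119058/5 = 15023811.60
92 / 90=46/45 = 1.02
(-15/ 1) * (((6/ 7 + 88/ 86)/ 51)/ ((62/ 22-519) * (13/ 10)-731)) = 77825/197291052 = 0.00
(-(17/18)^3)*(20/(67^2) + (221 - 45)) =-148.27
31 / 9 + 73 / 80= 3137/720 = 4.36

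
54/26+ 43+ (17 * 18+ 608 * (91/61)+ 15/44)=43909287/34892 = 1258.43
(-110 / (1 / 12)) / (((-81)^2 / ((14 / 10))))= -616/2187 = -0.28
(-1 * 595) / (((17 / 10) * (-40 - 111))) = 350/151 = 2.32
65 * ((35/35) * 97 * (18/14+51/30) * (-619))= -163136831/14 = -11652630.79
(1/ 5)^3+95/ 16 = 11891/2000 = 5.95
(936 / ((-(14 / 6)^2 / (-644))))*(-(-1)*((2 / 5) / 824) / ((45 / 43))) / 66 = 0.78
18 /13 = 1.38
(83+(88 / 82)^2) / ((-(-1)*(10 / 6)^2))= 1273131/42025 = 30.29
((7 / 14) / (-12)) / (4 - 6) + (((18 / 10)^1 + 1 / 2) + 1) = 3.32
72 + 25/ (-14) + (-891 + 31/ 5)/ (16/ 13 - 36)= 756687/7910 = 95.66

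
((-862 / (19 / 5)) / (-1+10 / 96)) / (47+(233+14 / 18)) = 1861920/2064559 = 0.90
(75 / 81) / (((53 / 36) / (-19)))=-1900/159 = -11.95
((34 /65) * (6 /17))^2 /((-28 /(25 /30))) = -6/5915 = 0.00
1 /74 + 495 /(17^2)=36919/21386 = 1.73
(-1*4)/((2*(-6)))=1/3 = 0.33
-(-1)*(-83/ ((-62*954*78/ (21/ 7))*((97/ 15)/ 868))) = 2905/400998 = 0.01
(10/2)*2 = 10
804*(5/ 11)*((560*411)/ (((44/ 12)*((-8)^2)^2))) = 43370775/7744 = 5600.56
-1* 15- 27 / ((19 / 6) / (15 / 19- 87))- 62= 237559/361 = 658.06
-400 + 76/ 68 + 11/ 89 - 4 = -609374/1513 = -402.76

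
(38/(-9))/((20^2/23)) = -437/1800 = -0.24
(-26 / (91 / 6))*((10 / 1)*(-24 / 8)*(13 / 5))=133.71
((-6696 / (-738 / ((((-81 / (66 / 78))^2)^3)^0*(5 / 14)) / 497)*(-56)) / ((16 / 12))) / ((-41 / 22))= 61011720/1681 = 36294.90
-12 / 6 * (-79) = 158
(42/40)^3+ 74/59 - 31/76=17971581/8968000 = 2.00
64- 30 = 34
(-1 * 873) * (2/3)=-582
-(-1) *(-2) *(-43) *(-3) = -258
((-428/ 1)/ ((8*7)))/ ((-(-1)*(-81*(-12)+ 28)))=-107/14000 = -0.01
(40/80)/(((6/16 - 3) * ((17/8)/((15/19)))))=-160/2261 = -0.07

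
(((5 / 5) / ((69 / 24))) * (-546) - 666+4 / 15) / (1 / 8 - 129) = 2361584/355695 = 6.64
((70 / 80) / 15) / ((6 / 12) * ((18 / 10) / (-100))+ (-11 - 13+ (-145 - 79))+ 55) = -175/579027 = 0.00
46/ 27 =1.70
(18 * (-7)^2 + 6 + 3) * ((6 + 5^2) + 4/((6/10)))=33561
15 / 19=0.79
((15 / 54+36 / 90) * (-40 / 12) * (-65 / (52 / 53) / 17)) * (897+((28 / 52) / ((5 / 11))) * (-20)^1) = 183521245/23868 = 7689.01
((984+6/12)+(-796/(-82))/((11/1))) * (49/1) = 43551935/902 = 48283.74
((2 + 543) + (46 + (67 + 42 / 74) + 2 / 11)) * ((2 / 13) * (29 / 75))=15550438/396825 = 39.19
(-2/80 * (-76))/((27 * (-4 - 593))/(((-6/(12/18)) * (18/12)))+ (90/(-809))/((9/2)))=15371/9659260 = 0.00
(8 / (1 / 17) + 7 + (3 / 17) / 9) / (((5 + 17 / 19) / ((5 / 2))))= 49495/816 = 60.66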